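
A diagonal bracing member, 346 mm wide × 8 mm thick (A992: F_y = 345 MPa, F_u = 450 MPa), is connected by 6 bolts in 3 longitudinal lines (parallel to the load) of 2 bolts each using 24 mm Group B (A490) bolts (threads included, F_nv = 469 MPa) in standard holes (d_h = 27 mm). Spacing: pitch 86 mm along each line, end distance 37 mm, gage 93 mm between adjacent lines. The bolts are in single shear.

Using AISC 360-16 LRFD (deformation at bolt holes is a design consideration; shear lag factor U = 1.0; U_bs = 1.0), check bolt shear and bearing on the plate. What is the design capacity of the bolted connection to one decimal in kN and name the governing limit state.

Bolt shear: A_b = π(24)²/4 = 452.39 mm². φR_n = 0.75 × 469 × 452.39 × 6 × 1 = 954.8 kN.
Bearing (8 mm plate, F_u = 450 MPa): end bolts L_c = 37 − 27/2 = 23.5, R_n = min(1.2×23.5×8×450, 2.4×24×8×450) = 101.52 kN/bolt; interior L_c = 86 − 27 = 59, R_n = 207.36 kN/bolt. φR_n = 0.75 × (3×101.52 + 3×207.36) = 695.0 kN.
Governing: min(954.8, 695.0) = 695.0 kN → bearing.

695.0 kN (bearing governs)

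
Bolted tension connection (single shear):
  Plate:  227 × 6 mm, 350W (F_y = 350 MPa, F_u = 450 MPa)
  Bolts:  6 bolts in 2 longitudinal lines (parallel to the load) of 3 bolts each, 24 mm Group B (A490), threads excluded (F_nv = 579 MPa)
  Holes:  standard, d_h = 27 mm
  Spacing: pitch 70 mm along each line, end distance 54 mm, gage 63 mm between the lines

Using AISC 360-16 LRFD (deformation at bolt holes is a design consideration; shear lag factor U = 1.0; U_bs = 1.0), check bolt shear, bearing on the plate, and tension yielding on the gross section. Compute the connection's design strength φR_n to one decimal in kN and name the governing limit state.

429.0 kN (gross-section yield governs)

Bolt shear: A_b = π(24)²/4 = 452.39 mm². φR_n = 0.75 × 579 × 452.39 × 6 × 1 = 1178.7 kN.
Bearing (6 mm plate, F_u = 450 MPa): end bolts L_c = 54 − 27/2 = 40.5, R_n = min(1.2×40.5×6×450, 2.4×24×6×450) = 131.22 kN/bolt; interior L_c = 70 − 27 = 43, R_n = 139.32 kN/bolt. φR_n = 0.75 × (2×131.22 + 4×139.32) = 614.8 kN.
Tension yield (gross): A_g = 227×6 = 1362 mm². φR_n = 0.90 × 350 × 1362 = 429.0 kN.
Governing: min(1178.7, 614.8, 429.0) = 429.0 kN → gross-section yield.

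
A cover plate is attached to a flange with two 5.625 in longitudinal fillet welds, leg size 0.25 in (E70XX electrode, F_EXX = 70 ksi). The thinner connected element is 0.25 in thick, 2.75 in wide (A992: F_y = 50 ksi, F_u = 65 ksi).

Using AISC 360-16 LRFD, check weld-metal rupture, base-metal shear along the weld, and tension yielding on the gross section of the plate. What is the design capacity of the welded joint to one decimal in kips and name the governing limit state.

Weld metal: throat = 0.707×0.25 = 0.17675 in, L = 2×5.625 = 11.25 in. φR_n = 0.75 × 0.6 × 70 × 0.17675 × 11.25 = 62.6 kips.
Base metal shear (0.25 in plate): yield φR_n = 1.0×0.6×50×0.25×11.25 = 84.4 kips; rupture φR_n = 0.75×0.6×65×0.25×11.25 = 82.3 kips; take 82.3 kips (rupture).
Tension yield (gross): A_g = 2.75×0.25 = 0.6875 in². φR_n = 0.90 × 50 × 0.6875 = 30.9 kips.
Governing: min(62.6, 82.3, 30.9) = 30.9 kips → gross-section yield.

30.9 kips (gross-section yield governs)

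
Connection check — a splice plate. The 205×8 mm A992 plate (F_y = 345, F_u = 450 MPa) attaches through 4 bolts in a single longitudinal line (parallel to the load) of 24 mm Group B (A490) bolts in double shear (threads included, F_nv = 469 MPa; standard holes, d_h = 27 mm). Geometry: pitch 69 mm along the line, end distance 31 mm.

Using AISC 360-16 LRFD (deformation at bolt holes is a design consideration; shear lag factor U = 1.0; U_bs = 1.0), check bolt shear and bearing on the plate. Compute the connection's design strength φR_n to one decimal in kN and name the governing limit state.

464.9 kN (bearing governs)

Bolt shear: A_b = π(24)²/4 = 452.39 mm². φR_n = 0.75 × 469 × 452.39 × 4 × 2 = 1273.0 kN.
Bearing (8 mm plate, F_u = 450 MPa): end bolts L_c = 31 − 27/2 = 17.5, R_n = min(1.2×17.5×8×450, 2.4×24×8×450) = 75.6 kN/bolt; interior L_c = 69 − 27 = 42, R_n = 181.44 kN/bolt. φR_n = 0.75 × (1×75.6 + 3×181.44) = 464.9 kN.
Governing: min(1273.0, 464.9) = 464.9 kN → bearing.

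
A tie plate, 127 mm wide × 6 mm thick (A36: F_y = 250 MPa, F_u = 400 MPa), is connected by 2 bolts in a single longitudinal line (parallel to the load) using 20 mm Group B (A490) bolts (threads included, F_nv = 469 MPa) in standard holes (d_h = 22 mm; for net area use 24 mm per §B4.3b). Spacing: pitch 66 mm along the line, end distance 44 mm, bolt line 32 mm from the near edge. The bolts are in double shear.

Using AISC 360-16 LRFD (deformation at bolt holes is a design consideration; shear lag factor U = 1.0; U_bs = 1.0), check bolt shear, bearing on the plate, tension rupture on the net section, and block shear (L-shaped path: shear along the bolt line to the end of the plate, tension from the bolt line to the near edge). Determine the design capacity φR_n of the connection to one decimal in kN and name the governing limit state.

110.3 kN (block shear governs)

Bolt shear: A_b = π(20)²/4 = 314.16 mm². φR_n = 0.75 × 469 × 314.16 × 2 × 2 = 442.0 kN.
Bearing (6 mm plate, F_u = 400 MPa): end bolts L_c = 44 − 22/2 = 33, R_n = min(1.2×33×6×400, 2.4×20×6×400) = 95.04 kN/bolt; interior L_c = 66 − 22 = 44, R_n = 115.2 kN/bolt. φR_n = 0.75 × (1×95.04 + 1×115.2) = 157.7 kN.
Tension rupture (net): A_n = (127 − 1×24)×6 = 618 mm² (U = 1.0, A_e = A_n). φR_n = 0.75 × 400 × 618 = 185.4 kN.
Block shear: shear path 1×[44+1×66] = 1×110 mm, A_gv = 660, A_nv = 1×(110 − 1.5×24)×6 = 444 mm²; tension to near edge: (32 − 0.5×24)×6 = 120 mm². R_n = min(0.6×400×444, 0.6×250×660) + 1.0×400×120 = min(106.56, 99) + 48 = 147 kN. φR_n = 0.75 × 147 = 110.3 kN.
Governing: min(442.0, 157.7, 185.4, 110.3) = 110.3 kN → block shear.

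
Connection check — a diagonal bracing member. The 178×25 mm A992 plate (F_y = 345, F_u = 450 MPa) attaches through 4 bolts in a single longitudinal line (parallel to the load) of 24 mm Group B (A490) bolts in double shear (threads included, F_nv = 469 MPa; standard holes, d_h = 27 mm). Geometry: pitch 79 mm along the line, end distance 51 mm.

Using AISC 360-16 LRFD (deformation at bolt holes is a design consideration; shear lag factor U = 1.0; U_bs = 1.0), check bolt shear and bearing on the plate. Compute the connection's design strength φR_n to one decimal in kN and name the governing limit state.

Bolt shear: A_b = π(24)²/4 = 452.39 mm². φR_n = 0.75 × 469 × 452.39 × 4 × 2 = 1273.0 kN.
Bearing (25 mm plate, F_u = 450 MPa): end bolts L_c = 51 − 27/2 = 37.5, R_n = min(1.2×37.5×25×450, 2.4×24×25×450) = 506.25 kN/bolt; interior L_c = 79 − 27 = 52, R_n = 648 kN/bolt. φR_n = 0.75 × (1×506.25 + 3×648) = 1837.7 kN.
Governing: min(1273.0, 1837.7) = 1273.0 kN → bolt shear.

1273.0 kN (bolt shear governs)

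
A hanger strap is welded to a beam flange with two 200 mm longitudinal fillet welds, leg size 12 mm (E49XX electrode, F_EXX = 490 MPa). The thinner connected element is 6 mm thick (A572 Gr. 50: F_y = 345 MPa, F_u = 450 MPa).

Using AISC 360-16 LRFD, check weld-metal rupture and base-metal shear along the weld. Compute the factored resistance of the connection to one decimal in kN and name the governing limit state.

486.0 kN (base-metal shear governs)

Weld metal: throat = 0.707×12 = 8.484 mm, L = 2×200 = 400 mm. φR_n = 0.75 × 0.6 × 490 × 8.484 × 400 = 748.3 kN.
Base metal shear (6 mm plate): yield φR_n = 1.0×0.6×345×6×400 = 496.8 kN; rupture φR_n = 0.75×0.6×450×6×400 = 486.0 kN; take 486.0 kN (rupture).
Governing: min(748.3, 486.0) = 486.0 kN → base-metal shear.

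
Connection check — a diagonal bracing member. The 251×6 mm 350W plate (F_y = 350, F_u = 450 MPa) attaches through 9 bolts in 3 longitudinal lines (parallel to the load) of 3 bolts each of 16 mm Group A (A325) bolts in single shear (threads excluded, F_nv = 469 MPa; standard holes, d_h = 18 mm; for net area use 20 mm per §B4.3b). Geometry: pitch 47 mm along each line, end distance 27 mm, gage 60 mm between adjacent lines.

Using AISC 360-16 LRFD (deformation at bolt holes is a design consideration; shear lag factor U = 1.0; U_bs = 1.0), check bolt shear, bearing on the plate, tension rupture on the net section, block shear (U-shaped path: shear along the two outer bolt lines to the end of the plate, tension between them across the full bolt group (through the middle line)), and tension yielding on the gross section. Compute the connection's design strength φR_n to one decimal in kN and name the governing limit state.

334.5 kN (block shear governs)

Bolt shear: A_b = π(16)²/4 = 201.06 mm². φR_n = 0.75 × 469 × 201.06 × 9 × 1 = 636.5 kN.
Bearing (6 mm plate, F_u = 450 MPa): end bolts L_c = 27 − 18/2 = 18, R_n = min(1.2×18×6×450, 2.4×16×6×450) = 58.32 kN/bolt; interior L_c = 47 − 18 = 29, R_n = 93.96 kN/bolt. φR_n = 0.75 × (3×58.32 + 6×93.96) = 554.0 kN.
Tension rupture (net): A_n = (251 − 3×20)×6 = 1146 mm² (U = 1.0, A_e = A_n). φR_n = 0.75 × 450 × 1146 = 386.8 kN.
Block shear: shear path 2×[27+2×47] = 2×121 mm, A_gv = 1452, A_nv = 2×(121 − 2.5×20)×6 = 852 mm²; tension across gage: (120 − 2×20)×6 = 480 mm². R_n = min(0.6×450×852, 0.6×350×1452) + 1.0×450×480 = min(230.04, 304.92) + 216 = 446.04 kN. φR_n = 0.75 × 446.04 = 334.5 kN.
Tension yield (gross): A_g = 251×6 = 1506 mm². φR_n = 0.90 × 350 × 1506 = 474.4 kN.
Governing: min(636.5, 554.0, 386.8, 334.5, 474.4) = 334.5 kN → block shear.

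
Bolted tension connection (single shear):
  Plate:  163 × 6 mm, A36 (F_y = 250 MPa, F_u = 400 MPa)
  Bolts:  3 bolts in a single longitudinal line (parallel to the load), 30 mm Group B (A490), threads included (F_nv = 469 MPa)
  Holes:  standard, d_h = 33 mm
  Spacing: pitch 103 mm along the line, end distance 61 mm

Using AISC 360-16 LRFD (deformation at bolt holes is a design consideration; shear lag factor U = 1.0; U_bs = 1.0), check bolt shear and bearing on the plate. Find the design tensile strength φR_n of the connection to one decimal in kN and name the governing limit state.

Bolt shear: A_b = π(30)²/4 = 706.86 mm². φR_n = 0.75 × 469 × 706.86 × 3 × 1 = 745.9 kN.
Bearing (6 mm plate, F_u = 400 MPa): end bolts L_c = 61 − 33/2 = 44.5, R_n = min(1.2×44.5×6×400, 2.4×30×6×400) = 128.16 kN/bolt; interior L_c = 103 − 33 = 70, R_n = 172.8 kN/bolt. φR_n = 0.75 × (1×128.16 + 2×172.8) = 355.3 kN.
Governing: min(745.9, 355.3) = 355.3 kN → bearing.

355.3 kN (bearing governs)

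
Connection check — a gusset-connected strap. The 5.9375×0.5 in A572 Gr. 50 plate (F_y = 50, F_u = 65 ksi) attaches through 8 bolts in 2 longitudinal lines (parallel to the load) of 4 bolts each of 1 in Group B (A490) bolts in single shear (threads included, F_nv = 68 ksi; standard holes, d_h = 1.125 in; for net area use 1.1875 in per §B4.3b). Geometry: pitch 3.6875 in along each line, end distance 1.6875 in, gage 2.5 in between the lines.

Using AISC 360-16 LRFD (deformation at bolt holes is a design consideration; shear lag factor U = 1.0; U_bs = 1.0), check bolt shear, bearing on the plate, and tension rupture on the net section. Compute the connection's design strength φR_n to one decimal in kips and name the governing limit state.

86.8 kips (net-section rupture governs)

Bolt shear: A_b = π(1)²/4 = 0.7854 in². φR_n = 0.75 × 68 × 0.7854 × 8 × 1 = 320.4 kips.
Bearing (0.5 in plate, F_u = 65 ksi): end bolts L_c = 1.6875 − 1.125/2 = 1.125, R_n = min(1.2×1.125×0.5×65, 2.4×1×0.5×65) = 43.875 kips/bolt; interior L_c = 3.6875 − 1.125 = 2.5625, R_n = 78 kips/bolt. φR_n = 0.75 × (2×43.875 + 6×78) = 416.8 kips.
Tension rupture (net): A_n = (5.9375 − 2×1.1875)×0.5 = 1.7813 in² (U = 1.0, A_e = A_n). φR_n = 0.75 × 65 × 1.7813 = 86.8 kips.
Governing: min(320.4, 416.8, 86.8) = 86.8 kips → net-section rupture.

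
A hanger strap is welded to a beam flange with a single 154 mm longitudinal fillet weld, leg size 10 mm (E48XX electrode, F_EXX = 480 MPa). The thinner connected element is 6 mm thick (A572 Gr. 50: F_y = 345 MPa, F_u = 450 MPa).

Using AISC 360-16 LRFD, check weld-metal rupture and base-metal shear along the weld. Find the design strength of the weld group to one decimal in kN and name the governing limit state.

Weld metal: throat = 0.707×10 = 7.07 mm, L = 154 mm. φR_n = 0.75 × 0.6 × 480 × 7.07 × 154 = 235.2 kN.
Base metal shear (6 mm plate): yield φR_n = 1.0×0.6×345×6×154 = 191.3 kN; rupture φR_n = 0.75×0.6×450×6×154 = 187.1 kN; take 187.1 kN (rupture).
Governing: min(235.2, 187.1) = 187.1 kN → base-metal shear.

187.1 kN (base-metal shear governs)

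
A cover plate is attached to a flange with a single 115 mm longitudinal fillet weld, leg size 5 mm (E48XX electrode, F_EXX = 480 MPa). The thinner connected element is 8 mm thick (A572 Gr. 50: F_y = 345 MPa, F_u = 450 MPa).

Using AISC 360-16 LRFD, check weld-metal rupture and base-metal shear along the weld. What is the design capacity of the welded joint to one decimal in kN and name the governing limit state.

Weld metal: throat = 0.707×5 = 3.535 mm, L = 115 mm. φR_n = 0.75 × 0.6 × 480 × 3.535 × 115 = 87.8 kN.
Base metal shear (8 mm plate): yield φR_n = 1.0×0.6×345×8×115 = 190.4 kN; rupture φR_n = 0.75×0.6×450×8×115 = 186.3 kN; take 186.3 kN (rupture).
Governing: min(87.8, 186.3) = 87.8 kN → weld metal.

87.8 kN (weld metal governs)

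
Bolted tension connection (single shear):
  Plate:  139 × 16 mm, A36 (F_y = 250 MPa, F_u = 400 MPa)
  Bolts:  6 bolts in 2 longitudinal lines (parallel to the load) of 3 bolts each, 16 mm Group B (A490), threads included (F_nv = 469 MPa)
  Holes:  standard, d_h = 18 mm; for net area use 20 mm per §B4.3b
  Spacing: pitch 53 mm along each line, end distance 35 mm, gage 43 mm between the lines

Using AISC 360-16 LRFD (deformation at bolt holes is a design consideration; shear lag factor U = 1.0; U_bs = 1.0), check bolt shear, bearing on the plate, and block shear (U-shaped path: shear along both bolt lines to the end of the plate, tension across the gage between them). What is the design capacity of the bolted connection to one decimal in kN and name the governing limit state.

Bolt shear: A_b = π(16)²/4 = 201.06 mm². φR_n = 0.75 × 469 × 201.06 × 6 × 1 = 424.3 kN.
Bearing (16 mm plate, F_u = 400 MPa): end bolts L_c = 35 − 18/2 = 26, R_n = min(1.2×26×16×400, 2.4×16×16×400) = 199.68 kN/bolt; interior L_c = 53 − 18 = 35, R_n = 245.76 kN/bolt. φR_n = 0.75 × (2×199.68 + 4×245.76) = 1036.8 kN.
Block shear: shear path 2×[35+2×53] = 2×141 mm, A_gv = 4512, A_nv = 2×(141 − 2.5×20)×16 = 2912 mm²; tension across gage: (43 − 1×20)×16 = 368 mm². R_n = min(0.6×400×2912, 0.6×250×4512) + 1.0×400×368 = min(698.88, 676.8) + 147.2 = 824 kN. φR_n = 0.75 × 824 = 618.0 kN.
Governing: min(424.3, 1036.8, 618.0) = 424.3 kN → bolt shear.

424.3 kN (bolt shear governs)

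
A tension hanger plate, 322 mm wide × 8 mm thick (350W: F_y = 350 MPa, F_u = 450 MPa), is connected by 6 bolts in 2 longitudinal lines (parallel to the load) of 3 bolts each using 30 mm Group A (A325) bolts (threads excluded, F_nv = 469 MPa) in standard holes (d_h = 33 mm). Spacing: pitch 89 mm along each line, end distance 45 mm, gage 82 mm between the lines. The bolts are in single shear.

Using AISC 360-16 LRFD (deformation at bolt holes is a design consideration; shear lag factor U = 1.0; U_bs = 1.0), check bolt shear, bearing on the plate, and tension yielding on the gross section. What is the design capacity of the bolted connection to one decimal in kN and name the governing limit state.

811.4 kN (gross-section yield governs)

Bolt shear: A_b = π(30)²/4 = 706.86 mm². φR_n = 0.75 × 469 × 706.86 × 6 × 1 = 1491.8 kN.
Bearing (8 mm plate, F_u = 450 MPa): end bolts L_c = 45 − 33/2 = 28.5, R_n = min(1.2×28.5×8×450, 2.4×30×8×450) = 123.12 kN/bolt; interior L_c = 89 − 33 = 56, R_n = 241.92 kN/bolt. φR_n = 0.75 × (2×123.12 + 4×241.92) = 910.4 kN.
Tension yield (gross): A_g = 322×8 = 2576 mm². φR_n = 0.90 × 350 × 2576 = 811.4 kN.
Governing: min(1491.8, 910.4, 811.4) = 811.4 kN → gross-section yield.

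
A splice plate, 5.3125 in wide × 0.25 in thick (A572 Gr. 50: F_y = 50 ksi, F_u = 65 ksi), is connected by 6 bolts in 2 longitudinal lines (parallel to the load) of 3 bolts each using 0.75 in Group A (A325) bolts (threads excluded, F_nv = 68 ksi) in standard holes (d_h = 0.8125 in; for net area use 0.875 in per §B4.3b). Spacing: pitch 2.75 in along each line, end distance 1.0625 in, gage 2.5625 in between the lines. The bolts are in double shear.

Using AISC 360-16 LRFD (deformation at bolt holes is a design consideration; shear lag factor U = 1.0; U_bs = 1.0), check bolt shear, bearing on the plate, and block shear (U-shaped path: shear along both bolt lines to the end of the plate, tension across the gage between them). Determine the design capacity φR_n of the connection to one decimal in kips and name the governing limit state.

Bolt shear: A_b = π(0.75)²/4 = 0.44179 in². φR_n = 0.75 × 68 × 0.44179 × 6 × 2 = 270.4 kips.
Bearing (0.25 in plate, F_u = 65 ksi): end bolts L_c = 1.0625 − 0.8125/2 = 0.65625, R_n = min(1.2×0.65625×0.25×65, 2.4×0.75×0.25×65) = 12.797 kips/bolt; interior L_c = 2.75 − 0.8125 = 1.9375, R_n = 29.25 kips/bolt. φR_n = 0.75 × (2×12.797 + 4×29.25) = 106.9 kips.
Block shear: shear path 2×[1.0625+2×2.75] = 2×6.5625 in, A_gv = 3.2813, A_nv = 2×(6.5625 − 2.5×0.875)×0.25 = 2.1875 in²; tension across gage: (2.5625 − 1×0.875)×0.25 = 0.42188 in². R_n = min(0.6×65×2.1875, 0.6×50×3.2813) + 1.0×65×0.42188 = min(85.313, 98.439) + 27.422 = 112.74 kips. φR_n = 0.75 × 112.74 = 84.6 kips.
Governing: min(270.4, 106.9, 84.6) = 84.6 kips → block shear.

84.6 kips (block shear governs)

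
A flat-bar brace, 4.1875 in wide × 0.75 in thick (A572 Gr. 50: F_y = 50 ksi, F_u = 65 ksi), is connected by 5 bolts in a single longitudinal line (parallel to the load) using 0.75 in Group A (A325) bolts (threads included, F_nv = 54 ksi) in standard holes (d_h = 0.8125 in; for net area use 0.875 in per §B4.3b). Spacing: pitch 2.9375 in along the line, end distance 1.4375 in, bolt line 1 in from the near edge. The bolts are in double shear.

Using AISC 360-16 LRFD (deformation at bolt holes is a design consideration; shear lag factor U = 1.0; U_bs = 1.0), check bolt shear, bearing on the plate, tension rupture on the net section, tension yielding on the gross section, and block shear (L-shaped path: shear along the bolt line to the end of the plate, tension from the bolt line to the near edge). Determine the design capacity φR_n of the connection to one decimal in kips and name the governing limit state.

Bolt shear: A_b = π(0.75)²/4 = 0.44179 in². φR_n = 0.75 × 54 × 0.44179 × 5 × 2 = 178.9 kips.
Bearing (0.75 in plate, F_u = 65 ksi): end bolts L_c = 1.4375 − 0.8125/2 = 1.03125, R_n = min(1.2×1.03125×0.75×65, 2.4×0.75×0.75×65) = 60.328 kips/bolt; interior L_c = 2.9375 − 0.8125 = 2.125, R_n = 87.75 kips/bolt. φR_n = 0.75 × (1×60.328 + 4×87.75) = 308.5 kips.
Tension rupture (net): A_n = (4.1875 − 1×0.875)×0.75 = 2.4844 in² (U = 1.0, A_e = A_n). φR_n = 0.75 × 65 × 2.4844 = 121.1 kips.
Tension yield (gross): A_g = 4.1875×0.75 = 3.1406 in². φR_n = 0.90 × 50 × 3.1406 = 141.3 kips.
Block shear: shear path 1×[1.4375+4×2.9375] = 1×13.1875 in, A_gv = 9.8906, A_nv = 1×(13.1875 − 4.5×0.875)×0.75 = 6.9375 in²; tension to near edge: (1 − 0.5×0.875)×0.75 = 0.42188 in². R_n = min(0.6×65×6.9375, 0.6×50×9.8906) + 1.0×65×0.42188 = min(270.56, 296.72) + 27.422 = 297.98 kips. φR_n = 0.75 × 297.98 = 223.5 kips.
Governing: min(178.9, 308.5, 121.1, 141.3, 223.5) = 121.1 kips → net-section rupture.

121.1 kips (net-section rupture governs)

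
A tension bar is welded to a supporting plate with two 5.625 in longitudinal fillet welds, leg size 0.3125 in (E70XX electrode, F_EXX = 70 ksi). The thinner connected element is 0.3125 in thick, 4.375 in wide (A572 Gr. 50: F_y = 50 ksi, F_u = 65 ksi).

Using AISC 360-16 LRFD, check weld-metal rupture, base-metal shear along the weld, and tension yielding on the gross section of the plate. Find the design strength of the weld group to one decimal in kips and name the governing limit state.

Weld metal: throat = 0.707×0.3125 = 0.22094 in, L = 2×5.625 = 11.25 in. φR_n = 0.75 × 0.6 × 70 × 0.22094 × 11.25 = 78.3 kips.
Base metal shear (0.3125 in plate): yield φR_n = 1.0×0.6×50×0.3125×11.25 = 105.5 kips; rupture φR_n = 0.75×0.6×65×0.3125×11.25 = 102.8 kips; take 102.8 kips (rupture).
Tension yield (gross): A_g = 4.375×0.3125 = 1.3672 in². φR_n = 0.90 × 50 × 1.3672 = 61.5 kips.
Governing: min(78.3, 102.8, 61.5) = 61.5 kips → gross-section yield.

61.5 kips (gross-section yield governs)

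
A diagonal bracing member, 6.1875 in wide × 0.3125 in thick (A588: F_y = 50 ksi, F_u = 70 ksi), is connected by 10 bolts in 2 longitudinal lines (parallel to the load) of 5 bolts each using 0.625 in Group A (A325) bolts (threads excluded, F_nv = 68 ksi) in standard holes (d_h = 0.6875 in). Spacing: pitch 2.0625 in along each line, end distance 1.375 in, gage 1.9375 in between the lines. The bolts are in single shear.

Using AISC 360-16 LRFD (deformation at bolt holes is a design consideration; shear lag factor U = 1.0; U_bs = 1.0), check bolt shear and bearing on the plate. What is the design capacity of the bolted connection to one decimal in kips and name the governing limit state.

156.5 kips (bolt shear governs)

Bolt shear: A_b = π(0.625)²/4 = 0.3068 in². φR_n = 0.75 × 68 × 0.3068 × 10 × 1 = 156.5 kips.
Bearing (0.3125 in plate, F_u = 70 ksi): end bolts L_c = 1.375 − 0.6875/2 = 1.03125, R_n = min(1.2×1.03125×0.3125×70, 2.4×0.625×0.3125×70) = 27.07 kips/bolt; interior L_c = 2.0625 − 0.6875 = 1.375, R_n = 32.813 kips/bolt. φR_n = 0.75 × (2×27.07 + 8×32.813) = 237.5 kips.
Governing: min(156.5, 237.5) = 156.5 kips → bolt shear.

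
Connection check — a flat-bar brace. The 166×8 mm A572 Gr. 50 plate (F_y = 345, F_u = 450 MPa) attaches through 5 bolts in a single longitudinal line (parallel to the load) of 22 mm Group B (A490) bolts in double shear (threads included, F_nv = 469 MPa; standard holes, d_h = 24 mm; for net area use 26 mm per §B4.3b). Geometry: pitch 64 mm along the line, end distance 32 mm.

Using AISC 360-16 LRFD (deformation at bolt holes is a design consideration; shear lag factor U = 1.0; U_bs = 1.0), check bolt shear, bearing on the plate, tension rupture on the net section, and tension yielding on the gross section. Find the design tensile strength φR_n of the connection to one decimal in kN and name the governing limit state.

Bolt shear: A_b = π(22)²/4 = 380.13 mm². φR_n = 0.75 × 469 × 380.13 × 5 × 2 = 1337.1 kN.
Bearing (8 mm plate, F_u = 450 MPa): end bolts L_c = 32 − 24/2 = 20, R_n = min(1.2×20×8×450, 2.4×22×8×450) = 86.4 kN/bolt; interior L_c = 64 − 24 = 40, R_n = 172.8 kN/bolt. φR_n = 0.75 × (1×86.4 + 4×172.8) = 583.2 kN.
Tension rupture (net): A_n = (166 − 1×26)×8 = 1120 mm² (U = 1.0, A_e = A_n). φR_n = 0.75 × 450 × 1120 = 378.0 kN.
Tension yield (gross): A_g = 166×8 = 1328 mm². φR_n = 0.90 × 345 × 1328 = 412.3 kN.
Governing: min(1337.1, 583.2, 378.0, 412.3) = 378.0 kN → net-section rupture.

378.0 kN (net-section rupture governs)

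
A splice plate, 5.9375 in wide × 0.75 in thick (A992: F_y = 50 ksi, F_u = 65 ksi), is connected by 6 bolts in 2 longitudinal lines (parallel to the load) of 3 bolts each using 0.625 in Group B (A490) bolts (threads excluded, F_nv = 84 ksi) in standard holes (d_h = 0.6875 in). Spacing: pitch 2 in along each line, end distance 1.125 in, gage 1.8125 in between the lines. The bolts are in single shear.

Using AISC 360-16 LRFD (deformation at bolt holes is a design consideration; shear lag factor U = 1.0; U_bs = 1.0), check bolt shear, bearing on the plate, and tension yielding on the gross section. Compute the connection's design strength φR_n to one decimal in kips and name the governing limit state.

Bolt shear: A_b = π(0.625)²/4 = 0.3068 in². φR_n = 0.75 × 84 × 0.3068 × 6 × 1 = 116.0 kips.
Bearing (0.75 in plate, F_u = 65 ksi): end bolts L_c = 1.125 − 0.6875/2 = 0.78125, R_n = min(1.2×0.78125×0.75×65, 2.4×0.625×0.75×65) = 45.703 kips/bolt; interior L_c = 2 − 0.6875 = 1.3125, R_n = 73.125 kips/bolt. φR_n = 0.75 × (2×45.703 + 4×73.125) = 287.9 kips.
Tension yield (gross): A_g = 5.9375×0.75 = 4.4531 in². φR_n = 0.90 × 50 × 4.4531 = 200.4 kips.
Governing: min(116.0, 287.9, 200.4) = 116.0 kips → bolt shear.

116.0 kips (bolt shear governs)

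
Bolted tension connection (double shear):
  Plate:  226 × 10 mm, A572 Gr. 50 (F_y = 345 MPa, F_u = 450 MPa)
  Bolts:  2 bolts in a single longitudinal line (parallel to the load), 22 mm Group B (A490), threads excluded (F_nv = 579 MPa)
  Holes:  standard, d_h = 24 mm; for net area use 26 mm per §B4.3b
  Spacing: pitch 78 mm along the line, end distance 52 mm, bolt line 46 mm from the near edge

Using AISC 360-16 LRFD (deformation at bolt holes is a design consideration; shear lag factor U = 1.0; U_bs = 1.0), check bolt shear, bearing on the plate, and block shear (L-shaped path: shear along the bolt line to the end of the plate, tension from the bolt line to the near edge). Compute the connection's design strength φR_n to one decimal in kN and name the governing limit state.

295.7 kN (block shear governs)

Bolt shear: A_b = π(22)²/4 = 380.13 mm². φR_n = 0.75 × 579 × 380.13 × 2 × 2 = 660.3 kN.
Bearing (10 mm plate, F_u = 450 MPa): end bolts L_c = 52 − 24/2 = 40, R_n = min(1.2×40×10×450, 2.4×22×10×450) = 216 kN/bolt; interior L_c = 78 − 24 = 54, R_n = 237.6 kN/bolt. φR_n = 0.75 × (1×216 + 1×237.6) = 340.2 kN.
Block shear: shear path 1×[52+1×78] = 1×130 mm, A_gv = 1300, A_nv = 1×(130 − 1.5×26)×10 = 910 mm²; tension to near edge: (46 − 0.5×26)×10 = 330 mm². R_n = min(0.6×450×910, 0.6×345×1300) + 1.0×450×330 = min(245.7, 269.1) + 148.5 = 394.2 kN. φR_n = 0.75 × 394.2 = 295.7 kN.
Governing: min(660.3, 340.2, 295.7) = 295.7 kN → block shear.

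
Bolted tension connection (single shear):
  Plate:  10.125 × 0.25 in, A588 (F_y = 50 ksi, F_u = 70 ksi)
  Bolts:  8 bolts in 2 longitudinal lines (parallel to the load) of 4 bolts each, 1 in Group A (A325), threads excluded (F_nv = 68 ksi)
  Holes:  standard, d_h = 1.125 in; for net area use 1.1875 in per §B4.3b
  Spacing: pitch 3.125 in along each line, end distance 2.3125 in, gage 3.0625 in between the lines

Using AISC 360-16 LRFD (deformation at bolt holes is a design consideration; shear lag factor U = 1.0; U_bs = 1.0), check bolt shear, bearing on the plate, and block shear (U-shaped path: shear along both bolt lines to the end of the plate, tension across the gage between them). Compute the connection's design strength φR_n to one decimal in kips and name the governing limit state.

143.2 kips (block shear governs)

Bolt shear: A_b = π(1)²/4 = 0.7854 in². φR_n = 0.75 × 68 × 0.7854 × 8 × 1 = 320.4 kips.
Bearing (0.25 in plate, F_u = 70 ksi): end bolts L_c = 2.3125 − 1.125/2 = 1.75, R_n = min(1.2×1.75×0.25×70, 2.4×1×0.25×70) = 36.75 kips/bolt; interior L_c = 3.125 − 1.125 = 2, R_n = 42 kips/bolt. φR_n = 0.75 × (2×36.75 + 6×42) = 244.1 kips.
Block shear: shear path 2×[2.3125+3×3.125] = 2×11.6875 in, A_gv = 5.8438, A_nv = 2×(11.6875 − 3.5×1.1875)×0.25 = 3.7656 in²; tension across gage: (3.0625 − 1×1.1875)×0.25 = 0.46875 in². R_n = min(0.6×70×3.7656, 0.6×50×5.8438) + 1.0×70×0.46875 = min(158.16, 175.31) + 32.813 = 190.97 kips. φR_n = 0.75 × 190.97 = 143.2 kips.
Governing: min(320.4, 244.1, 143.2) = 143.2 kips → block shear.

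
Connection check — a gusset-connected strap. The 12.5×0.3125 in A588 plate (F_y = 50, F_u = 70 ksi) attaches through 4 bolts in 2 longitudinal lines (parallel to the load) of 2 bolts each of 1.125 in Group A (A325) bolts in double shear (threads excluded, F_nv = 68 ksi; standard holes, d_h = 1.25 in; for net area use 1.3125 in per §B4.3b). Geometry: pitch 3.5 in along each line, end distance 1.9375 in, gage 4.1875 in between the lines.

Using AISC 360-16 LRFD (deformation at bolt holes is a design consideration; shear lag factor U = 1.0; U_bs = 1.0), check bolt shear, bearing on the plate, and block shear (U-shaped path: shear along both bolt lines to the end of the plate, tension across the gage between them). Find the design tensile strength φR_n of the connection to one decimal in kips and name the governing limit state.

Bolt shear: A_b = π(1.125)²/4 = 0.99402 in². φR_n = 0.75 × 68 × 0.99402 × 4 × 2 = 405.6 kips.
Bearing (0.3125 in plate, F_u = 70 ksi): end bolts L_c = 1.9375 − 1.25/2 = 1.3125, R_n = min(1.2×1.3125×0.3125×70, 2.4×1.125×0.3125×70) = 34.453 kips/bolt; interior L_c = 3.5 − 1.25 = 2.25, R_n = 59.063 kips/bolt. φR_n = 0.75 × (2×34.453 + 2×59.063) = 140.3 kips.
Block shear: shear path 2×[1.9375+1×3.5] = 2×5.4375 in, A_gv = 3.3984, A_nv = 2×(5.4375 − 1.5×1.3125)×0.3125 = 2.168 in²; tension across gage: (4.1875 − 1×1.3125)×0.3125 = 0.89844 in². R_n = min(0.6×70×2.168, 0.6×50×3.3984) + 1.0×70×0.89844 = min(91.056, 101.95) + 62.891 = 153.95 kips. φR_n = 0.75 × 153.95 = 115.5 kips.
Governing: min(405.6, 140.3, 115.5) = 115.5 kips → block shear.

115.5 kips (block shear governs)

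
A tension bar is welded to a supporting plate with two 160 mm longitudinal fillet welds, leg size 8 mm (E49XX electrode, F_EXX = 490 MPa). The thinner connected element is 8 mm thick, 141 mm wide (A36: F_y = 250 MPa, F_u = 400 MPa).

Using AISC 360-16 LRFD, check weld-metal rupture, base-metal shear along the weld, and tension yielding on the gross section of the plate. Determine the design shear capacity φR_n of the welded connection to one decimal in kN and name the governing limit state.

Weld metal: throat = 0.707×8 = 5.656 mm, L = 2×160 = 320 mm. φR_n = 0.75 × 0.6 × 490 × 5.656 × 320 = 399.1 kN.
Base metal shear (8 mm plate): yield φR_n = 1.0×0.6×250×8×320 = 384.0 kN; rupture φR_n = 0.75×0.6×400×8×320 = 460.8 kN; take 384.0 kN (yield).
Tension yield (gross): A_g = 141×8 = 1128 mm². φR_n = 0.90 × 250 × 1128 = 253.8 kN.
Governing: min(399.1, 384.0, 253.8) = 253.8 kN → gross-section yield.

253.8 kN (gross-section yield governs)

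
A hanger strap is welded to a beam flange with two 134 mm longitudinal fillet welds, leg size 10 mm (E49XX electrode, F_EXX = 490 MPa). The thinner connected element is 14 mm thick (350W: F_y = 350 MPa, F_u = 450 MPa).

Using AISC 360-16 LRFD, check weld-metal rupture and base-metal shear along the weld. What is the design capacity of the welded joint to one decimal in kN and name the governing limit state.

417.8 kN (weld metal governs)

Weld metal: throat = 0.707×10 = 7.07 mm, L = 2×134 = 268 mm. φR_n = 0.75 × 0.6 × 490 × 7.07 × 268 = 417.8 kN.
Base metal shear (14 mm plate): yield φR_n = 1.0×0.6×350×14×268 = 787.9 kN; rupture φR_n = 0.75×0.6×450×14×268 = 759.8 kN; take 759.8 kN (rupture).
Governing: min(417.8, 759.8) = 417.8 kN → weld metal.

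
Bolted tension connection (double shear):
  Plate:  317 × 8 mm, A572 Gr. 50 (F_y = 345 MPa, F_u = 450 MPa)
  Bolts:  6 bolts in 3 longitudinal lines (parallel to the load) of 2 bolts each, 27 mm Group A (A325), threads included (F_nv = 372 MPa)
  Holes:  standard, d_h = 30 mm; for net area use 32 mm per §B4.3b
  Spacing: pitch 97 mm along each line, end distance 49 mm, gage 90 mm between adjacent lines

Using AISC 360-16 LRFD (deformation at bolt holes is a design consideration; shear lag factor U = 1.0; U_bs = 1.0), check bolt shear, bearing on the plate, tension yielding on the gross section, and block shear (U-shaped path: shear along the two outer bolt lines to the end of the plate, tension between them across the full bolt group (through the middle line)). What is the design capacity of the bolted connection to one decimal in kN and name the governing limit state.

630.7 kN (block shear governs)

Bolt shear: A_b = π(27)²/4 = 572.56 mm². φR_n = 0.75 × 372 × 572.56 × 6 × 2 = 1916.9 kN.
Bearing (8 mm plate, F_u = 450 MPa): end bolts L_c = 49 − 30/2 = 34, R_n = min(1.2×34×8×450, 2.4×27×8×450) = 146.88 kN/bolt; interior L_c = 97 − 30 = 67, R_n = 233.28 kN/bolt. φR_n = 0.75 × (3×146.88 + 3×233.28) = 855.4 kN.
Tension yield (gross): A_g = 317×8 = 2536 mm². φR_n = 0.90 × 345 × 2536 = 787.4 kN.
Block shear: shear path 2×[49+1×97] = 2×146 mm, A_gv = 2336, A_nv = 2×(146 − 1.5×32)×8 = 1568 mm²; tension across gage: (180 − 2×32)×8 = 928 mm². R_n = min(0.6×450×1568, 0.6×345×2336) + 1.0×450×928 = min(423.36, 483.55) + 417.6 = 840.96 kN. φR_n = 0.75 × 840.96 = 630.7 kN.
Governing: min(1916.9, 855.4, 787.4, 630.7) = 630.7 kN → block shear.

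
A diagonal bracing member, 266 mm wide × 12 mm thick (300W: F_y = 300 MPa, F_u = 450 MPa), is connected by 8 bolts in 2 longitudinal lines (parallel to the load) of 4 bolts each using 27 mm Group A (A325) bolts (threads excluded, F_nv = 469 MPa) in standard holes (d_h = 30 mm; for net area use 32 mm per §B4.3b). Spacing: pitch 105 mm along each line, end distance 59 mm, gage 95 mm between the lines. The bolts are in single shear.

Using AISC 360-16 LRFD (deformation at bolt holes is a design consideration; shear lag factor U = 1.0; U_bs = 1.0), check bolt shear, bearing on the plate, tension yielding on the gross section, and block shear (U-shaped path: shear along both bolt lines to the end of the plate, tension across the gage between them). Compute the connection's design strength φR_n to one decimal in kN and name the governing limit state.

Bolt shear: A_b = π(27)²/4 = 572.56 mm². φR_n = 0.75 × 469 × 572.56 × 8 × 1 = 1611.2 kN.
Bearing (12 mm plate, F_u = 450 MPa): end bolts L_c = 59 − 30/2 = 44, R_n = min(1.2×44×12×450, 2.4×27×12×450) = 285.12 kN/bolt; interior L_c = 105 − 30 = 75, R_n = 349.92 kN/bolt. φR_n = 0.75 × (2×285.12 + 6×349.92) = 2002.3 kN.
Tension yield (gross): A_g = 266×12 = 3192 mm². φR_n = 0.90 × 300 × 3192 = 861.8 kN.
Block shear: shear path 2×[59+3×105] = 2×374 mm, A_gv = 8976, A_nv = 2×(374 − 3.5×32)×12 = 6288 mm²; tension across gage: (95 − 1×32)×12 = 756 mm². R_n = min(0.6×450×6288, 0.6×300×8976) + 1.0×450×756 = min(1697.8, 1615.7) + 340.2 = 1955.9 kN. φR_n = 0.75 × 1955.9 = 1466.9 kN.
Governing: min(1611.2, 2002.3, 861.8, 1466.9) = 861.8 kN → gross-section yield.

861.8 kN (gross-section yield governs)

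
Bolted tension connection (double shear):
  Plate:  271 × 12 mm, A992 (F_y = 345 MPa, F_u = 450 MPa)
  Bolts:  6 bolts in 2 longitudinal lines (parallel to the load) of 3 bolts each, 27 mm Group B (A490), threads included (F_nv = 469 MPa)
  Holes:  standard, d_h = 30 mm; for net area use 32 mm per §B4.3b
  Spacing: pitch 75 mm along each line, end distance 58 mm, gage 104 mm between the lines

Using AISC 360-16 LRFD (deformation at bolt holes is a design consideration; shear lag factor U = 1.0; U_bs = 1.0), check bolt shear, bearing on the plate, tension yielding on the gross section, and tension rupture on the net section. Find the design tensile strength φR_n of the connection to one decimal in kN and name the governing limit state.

Bolt shear: A_b = π(27)²/4 = 572.56 mm². φR_n = 0.75 × 469 × 572.56 × 6 × 2 = 2416.8 kN.
Bearing (12 mm plate, F_u = 450 MPa): end bolts L_c = 58 − 30/2 = 43, R_n = min(1.2×43×12×450, 2.4×27×12×450) = 278.64 kN/bolt; interior L_c = 75 − 30 = 45, R_n = 291.6 kN/bolt. φR_n = 0.75 × (2×278.64 + 4×291.6) = 1292.8 kN.
Tension yield (gross): A_g = 271×12 = 3252 mm². φR_n = 0.90 × 345 × 3252 = 1009.7 kN.
Tension rupture (net): A_n = (271 − 2×32)×12 = 2484 mm² (U = 1.0, A_e = A_n). φR_n = 0.75 × 450 × 2484 = 838.4 kN.
Governing: min(2416.8, 1292.8, 1009.7, 838.4) = 838.4 kN → net-section rupture.

838.4 kN (net-section rupture governs)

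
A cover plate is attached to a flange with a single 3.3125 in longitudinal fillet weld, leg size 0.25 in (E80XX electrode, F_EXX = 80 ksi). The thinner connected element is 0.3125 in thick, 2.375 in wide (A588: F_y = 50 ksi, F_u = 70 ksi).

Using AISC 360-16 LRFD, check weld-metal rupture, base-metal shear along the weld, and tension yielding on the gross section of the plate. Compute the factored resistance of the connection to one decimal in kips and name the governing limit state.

21.1 kips (weld metal governs)

Weld metal: throat = 0.707×0.25 = 0.17675 in, L = 3.3125 in. φR_n = 0.75 × 0.6 × 80 × 0.17675 × 3.3125 = 21.1 kips.
Base metal shear (0.3125 in plate): yield φR_n = 1.0×0.6×50×0.3125×3.3125 = 31.1 kips; rupture φR_n = 0.75×0.6×70×0.3125×3.3125 = 32.6 kips; take 31.1 kips (yield).
Tension yield (gross): A_g = 2.375×0.3125 = 0.74219 in². φR_n = 0.90 × 50 × 0.74219 = 33.4 kips.
Governing: min(21.1, 31.1, 33.4) = 21.1 kips → weld metal.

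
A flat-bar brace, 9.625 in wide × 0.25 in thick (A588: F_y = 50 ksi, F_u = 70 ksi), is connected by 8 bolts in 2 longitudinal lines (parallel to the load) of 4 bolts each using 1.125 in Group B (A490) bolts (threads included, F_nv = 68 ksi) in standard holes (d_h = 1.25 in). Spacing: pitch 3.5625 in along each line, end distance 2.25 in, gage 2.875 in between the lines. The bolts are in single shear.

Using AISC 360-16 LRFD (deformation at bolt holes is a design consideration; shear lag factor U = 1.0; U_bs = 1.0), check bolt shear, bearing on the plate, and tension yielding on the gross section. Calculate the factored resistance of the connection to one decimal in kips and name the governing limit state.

108.3 kips (gross-section yield governs)

Bolt shear: A_b = π(1.125)²/4 = 0.99402 in². φR_n = 0.75 × 68 × 0.99402 × 8 × 1 = 405.6 kips.
Bearing (0.25 in plate, F_u = 70 ksi): end bolts L_c = 2.25 − 1.25/2 = 1.625, R_n = min(1.2×1.625×0.25×70, 2.4×1.125×0.25×70) = 34.125 kips/bolt; interior L_c = 3.5625 − 1.25 = 2.3125, R_n = 47.25 kips/bolt. φR_n = 0.75 × (2×34.125 + 6×47.25) = 263.8 kips.
Tension yield (gross): A_g = 9.625×0.25 = 2.4063 in². φR_n = 0.90 × 50 × 2.4063 = 108.3 kips.
Governing: min(405.6, 263.8, 108.3) = 108.3 kips → gross-section yield.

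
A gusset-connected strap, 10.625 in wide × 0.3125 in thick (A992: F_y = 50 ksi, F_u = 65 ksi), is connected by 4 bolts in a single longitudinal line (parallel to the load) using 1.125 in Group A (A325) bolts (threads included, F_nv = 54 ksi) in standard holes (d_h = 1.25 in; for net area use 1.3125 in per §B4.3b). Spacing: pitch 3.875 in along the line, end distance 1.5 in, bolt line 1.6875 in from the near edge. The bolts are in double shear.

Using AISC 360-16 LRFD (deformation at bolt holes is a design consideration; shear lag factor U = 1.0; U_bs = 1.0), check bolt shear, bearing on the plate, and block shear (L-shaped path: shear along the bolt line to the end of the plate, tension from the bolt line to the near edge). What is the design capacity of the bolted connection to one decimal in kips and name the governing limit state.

93.7 kips (block shear governs)

Bolt shear: A_b = π(1.125)²/4 = 0.99402 in². φR_n = 0.75 × 54 × 0.99402 × 4 × 2 = 322.1 kips.
Bearing (0.3125 in plate, F_u = 65 ksi): end bolts L_c = 1.5 − 1.25/2 = 0.875, R_n = min(1.2×0.875×0.3125×65, 2.4×1.125×0.3125×65) = 21.328 kips/bolt; interior L_c = 3.875 − 1.25 = 2.625, R_n = 54.844 kips/bolt. φR_n = 0.75 × (1×21.328 + 3×54.844) = 139.4 kips.
Block shear: shear path 1×[1.5+3×3.875] = 1×13.125 in, A_gv = 4.1016, A_nv = 1×(13.125 − 3.5×1.3125)×0.3125 = 2.666 in²; tension to near edge: (1.6875 − 0.5×1.3125)×0.3125 = 0.32227 in². R_n = min(0.6×65×2.666, 0.6×50×4.1016) + 1.0×65×0.32227 = min(103.97, 123.05) + 20.948 = 124.92 kips. φR_n = 0.75 × 124.92 = 93.7 kips.
Governing: min(322.1, 139.4, 93.7) = 93.7 kips → block shear.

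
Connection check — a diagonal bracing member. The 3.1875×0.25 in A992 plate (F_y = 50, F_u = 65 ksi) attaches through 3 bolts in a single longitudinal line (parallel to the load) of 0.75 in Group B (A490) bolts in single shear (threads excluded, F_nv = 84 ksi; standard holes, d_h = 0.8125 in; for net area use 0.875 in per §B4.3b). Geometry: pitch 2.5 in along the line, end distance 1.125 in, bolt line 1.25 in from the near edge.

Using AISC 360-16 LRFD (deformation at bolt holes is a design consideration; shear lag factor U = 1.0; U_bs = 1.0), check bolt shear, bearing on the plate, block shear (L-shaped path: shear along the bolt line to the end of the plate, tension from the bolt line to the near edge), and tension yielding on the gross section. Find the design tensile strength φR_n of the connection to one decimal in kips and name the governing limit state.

35.9 kips (gross-section yield governs)

Bolt shear: A_b = π(0.75)²/4 = 0.44179 in². φR_n = 0.75 × 84 × 0.44179 × 3 × 1 = 83.5 kips.
Bearing (0.25 in plate, F_u = 65 ksi): end bolts L_c = 1.125 − 0.8125/2 = 0.71875, R_n = min(1.2×0.71875×0.25×65, 2.4×0.75×0.25×65) = 14.016 kips/bolt; interior L_c = 2.5 − 0.8125 = 1.6875, R_n = 29.25 kips/bolt. φR_n = 0.75 × (1×14.016 + 2×29.25) = 54.4 kips.
Block shear: shear path 1×[1.125+2×2.5] = 1×6.125 in, A_gv = 1.5313, A_nv = 1×(6.125 − 2.5×0.875)×0.25 = 0.98438 in²; tension to near edge: (1.25 − 0.5×0.875)×0.25 = 0.20313 in². R_n = min(0.6×65×0.98438, 0.6×50×1.5313) + 1.0×65×0.20313 = min(38.391, 45.939) + 13.203 = 51.594 kips. φR_n = 0.75 × 51.594 = 38.7 kips.
Tension yield (gross): A_g = 3.1875×0.25 = 0.79688 in². φR_n = 0.90 × 50 × 0.79688 = 35.9 kips.
Governing: min(83.5, 54.4, 38.7, 35.9) = 35.9 kips → gross-section yield.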